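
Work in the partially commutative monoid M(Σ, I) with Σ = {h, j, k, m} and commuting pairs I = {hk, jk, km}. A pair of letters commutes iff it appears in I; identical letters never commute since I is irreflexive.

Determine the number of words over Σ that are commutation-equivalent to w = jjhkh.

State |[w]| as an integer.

0(j) covers ∅
1(j) covers 0:j
2(h) covers 1:j
3(k) covers ∅
4(h) covers 2:h
floor of heap: 0:j, 3:k
completions by unplaced set U, small U first (add the entries for U minus each lowest piece of U):
  |U|=1: {3}:1  {4}:1
  |U|=2: {2,4}:1  {3,4}:2
  |U|=3: {1,2,4}:1  {2,3,4}:3
  start at 0(j): 4
  start at 3(k): 1
sum over floor = 5

5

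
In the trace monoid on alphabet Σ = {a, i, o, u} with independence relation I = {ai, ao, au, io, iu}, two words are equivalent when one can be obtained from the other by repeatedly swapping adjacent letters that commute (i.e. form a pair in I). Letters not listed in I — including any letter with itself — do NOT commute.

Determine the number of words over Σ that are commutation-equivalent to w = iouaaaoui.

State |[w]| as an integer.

#0=i has no predecessor
#1=o has no predecessor
#2=u depends on [1:o]
#3=a has no predecessor
#4=a depends on [3:a]
#5=a depends on [4:a]
#6=o depends on [2:u]
#7=u depends on [6:o]
#8=i depends on [0:i]
sources: [0:i, 1:o, 3:a]
N(rest) = Σ N(rest − s) over sources s of rest; N(one piece) = 1:
  size 1 → [5]=1  [7]=1  [8]=1
  size 2 → [0,8]=1  [4,5]=1  [5,7]=2  [5,8]=2  [6,7]=1  [7,8]=2
  size 3 → [0,5,8]=3  [0,7,8]=3  [2,6,7]=1  [3,4,5]=1  [4,5,7]=3  [4,5,8]=3  [5,6,7]=3  [5,7,8]=6  [6,7,8]=3
  size 4 → [0,4,5,8]=6  [0,5,7,8]=12  [0,6,7,8]=6  [1,2,6,7]=1  [2,5,6,7]=4  [2,6,7,8]=4  [3,4,5,7]=4  [3,4,5,8]=4  [4,5,6,7]=6  [4,5,7,8]=12  [5,6,7,8]=12
  size 5 → [0,2,6,7,8]=10  [0,3,4,5,8]=10  [0,4,5,7,8]=30  [0,5,6,7,8]=30  [1,2,5,6,7]=5  [1,2,6,7,8]=5  [2,4,5,6,7]=10  [2,5,6,7,8]=20  [3,4,5,6,7]=10  [3,4,5,7,8]=20  [4,5,6,7,8]=30
  size 6 → [0,1,2,6,7,8]=15  [0,2,5,6,7,8]=60  [0,3,4,5,7,8]=60  [0,4,5,6,7,8]=90  [1,2,4,5,6,7]=15  [1,2,5,6,7,8]=30  [2,3,4,5,6,7]=20  [2,4,5,6,7,8]=60  [3,4,5,6,7,8]=60
  size 7 → [0,1,2,5,6,7,8]=105  [0,2,4,5,6,7,8]=210  [0,3,4,5,6,7,8]=210  [1,2,3,4,5,6,7]=35  [1,2,4,5,6,7,8]=105  [2,3,4,5,6,7,8]=140
  first=0(i) contributes 280
  first=1(o) contributes 560
  first=3(a) contributes 420
|[w]| = 1260

1260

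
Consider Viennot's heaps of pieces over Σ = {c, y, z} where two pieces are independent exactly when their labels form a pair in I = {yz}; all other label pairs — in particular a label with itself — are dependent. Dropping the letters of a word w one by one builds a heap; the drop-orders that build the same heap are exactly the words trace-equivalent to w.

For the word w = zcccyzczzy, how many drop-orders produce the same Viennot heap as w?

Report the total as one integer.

6

piece 0:z — minimal
piece 1:c rests on {0:z}
piece 2:c rests on {1:c}
piece 3:c rests on {2:c}
piece 4:y rests on {3:c}
piece 5:z rests on {3:c}
piece 6:c rests on {4:y, 5:z}
piece 7:z rests on {6:c}
piece 8:z rests on {7:z}
piece 9:y rests on {6:c}
minimal pieces: {0:z}
ways to finish when only these pieces remain (= sum over removing one remaining piece with nothing left below it):
  1 left: {8}→1  {9}→1
  2 left: {7,8}→1  {8,9}→2
  3 left: {7,8,9}→3
  4 left: {6,7,8,9}→3
  5 left: {4,6,7,8,9}→3  {5,6,7,8,9}→3
  6 left: {4,5,6,7,8,9}→6
  7 left: {3,4,5,6,7,8,9}→6
  8 left: {2,3,4,5,6,7,8,9}→6
  placing 0:z first → 6 extensions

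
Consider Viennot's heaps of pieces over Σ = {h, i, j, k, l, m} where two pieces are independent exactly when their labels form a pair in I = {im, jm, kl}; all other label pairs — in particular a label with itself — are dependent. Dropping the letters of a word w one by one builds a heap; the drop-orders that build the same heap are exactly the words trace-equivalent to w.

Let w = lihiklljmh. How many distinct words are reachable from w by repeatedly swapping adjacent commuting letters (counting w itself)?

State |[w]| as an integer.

drop 0:l onto floor
drop 1:i onto {0:l}
drop 2:h onto {1:i}
drop 3:i onto {2:h}
drop 4:k onto {3:i}
drop 5:l onto {3:i}
drop 6:l onto {5:l}
drop 7:j onto {4:k, 6:l}
drop 8:m onto {4:k, 6:l}
drop 9:h onto {7:j, 8:m}
ground layer = {0:l}
drop-orders for the pieces not yet dropped (sum over which currently-grounded one goes next):
  1 to go: {9} 1
  2 to go: {7,9} 1  {8,9} 1
  3 to go: {7,8,9} 2
  4 to go: {4,7,8,9} 2  {6,7,8,9} 2
  5 to go: {4,6,7,8,9} 4  {5,6,7,8,9} 2
  6 to go: {4,5,6,7,8,9} 6
  7 to go: {3,4,5,6,7,8,9} 6
  8 to go: {2,3,4,5,6,7,8,9} 6
  if 0:l drops first: 6 orders

6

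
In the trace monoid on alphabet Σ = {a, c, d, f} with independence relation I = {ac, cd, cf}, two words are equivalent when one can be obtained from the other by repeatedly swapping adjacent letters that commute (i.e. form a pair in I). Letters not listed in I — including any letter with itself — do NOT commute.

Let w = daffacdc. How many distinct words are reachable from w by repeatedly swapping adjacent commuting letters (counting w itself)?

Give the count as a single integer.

piece 0:d — minimal
piece 1:a rests on {0:d}
piece 2:f rests on {1:a}
piece 3:f rests on {2:f}
piece 4:a rests on {3:f}
piece 5:c — minimal
piece 6:d rests on {4:a}
piece 7:c rests on {5:c}
minimal pieces: {0:d, 5:c}
ways to finish when only these pieces remain (= sum over removing one remaining piece with nothing left below it):
  1 left: {6}→1  {7}→1
  2 left: {4,6}→1  {5,7}→1  {6,7}→2
  3 left: {3,4,6}→1  {4,6,7}→3  {5,6,7}→3
  4 left: {2,3,4,6}→1  {3,4,6,7}→4  {4,5,6,7}→6
  5 left: {1,2,3,4,6}→1  {2,3,4,6,7}→5  {3,4,5,6,7}→10
  6 left: {0,1,2,3,4,6}→1  {1,2,3,4,6,7}→6  {2,3,4,5,6,7}→15
  placing 0:d first → 21 extensions
  placing 5:c first → 7 extensions
total linear extensions = 28

28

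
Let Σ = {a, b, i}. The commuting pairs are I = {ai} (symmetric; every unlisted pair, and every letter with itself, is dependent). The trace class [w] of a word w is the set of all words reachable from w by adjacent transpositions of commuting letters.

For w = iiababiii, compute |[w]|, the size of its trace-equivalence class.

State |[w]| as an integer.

3

piece 0:i — minimal
piece 1:i rests on {0:i}
piece 2:a — minimal
piece 3:b rests on {1:i, 2:a}
piece 4:a rests on {3:b}
piece 5:b rests on {4:a}
piece 6:i rests on {5:b}
piece 7:i rests on {6:i}
piece 8:i rests on {7:i}
minimal pieces: {0:i, 2:a}
ways to finish when only these pieces remain (= sum over removing one remaining piece with nothing left below it):
  1 left: {8}→1
  2 left: {7,8}→1
  3 left: {6,7,8}→1
  4 left: {5,6,7,8}→1
  5 left: {4,5,6,7,8}→1
  6 left: {3,4,5,6,7,8}→1
  7 left: {1,3,4,5,6,7,8}→1  {2,3,4,5,6,7,8}→1
  placing 0:i first → 2 extensions
  placing 2:a first → 1 extensions
total linear extensions = 3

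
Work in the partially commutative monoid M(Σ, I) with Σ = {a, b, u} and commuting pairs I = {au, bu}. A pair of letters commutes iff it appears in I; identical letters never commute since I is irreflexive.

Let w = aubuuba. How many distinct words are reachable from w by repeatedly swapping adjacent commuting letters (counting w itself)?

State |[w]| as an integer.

0(a) covers ∅
1(u) covers ∅
2(b) covers 0:a
3(u) covers 1:u
4(u) covers 3:u
5(b) covers 2:b
6(a) covers 5:b
floor of heap: 0:a, 1:u
completions by unplaced set U, small U first (add the entries for U minus each lowest piece of U):
  |U|=1: {4}:1  {6}:1
  |U|=2: {3,4}:1  {4,6}:2  {5,6}:1
  |U|=3: {1,3,4}:1  {2,5,6}:1  {3,4,6}:3  {4,5,6}:3
  |U|=4: {0,2,5,6}:1  {1,3,4,6}:4  {2,4,5,6}:4  {3,4,5,6}:6
  |U|=5: {0,2,4,5,6}:5  {1,3,4,5,6}:10  {2,3,4,5,6}:10
  start at 0(a): 20
  start at 1(u): 15
sum over floor = 35

35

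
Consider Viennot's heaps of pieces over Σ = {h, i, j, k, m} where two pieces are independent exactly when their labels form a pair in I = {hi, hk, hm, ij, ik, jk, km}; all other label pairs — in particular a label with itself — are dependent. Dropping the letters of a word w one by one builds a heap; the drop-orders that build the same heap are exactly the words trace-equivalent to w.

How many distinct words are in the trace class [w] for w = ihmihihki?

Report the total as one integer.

504

0(i) covers ∅
1(h) covers ∅
2(m) covers 0:i
3(i) covers 2:m
4(h) covers 1:h
5(i) covers 3:i
6(h) covers 4:h
7(k) covers ∅
8(i) covers 5:i
floor of heap: 0:i, 1:h, 7:k
completions by unplaced set U, small U first (add the entries for U minus each lowest piece of U):
  |U|=1: {6}:1  {7}:1  {8}:1
  |U|=2: {4,6}:1  {5,8}:1  {6,7}:2  {6,8}:2  {7,8}:2
  |U|=3: {1,4,6}:1  {3,5,8}:1  {4,6,7}:3  {4,6,8}:3  {5,6,8}:3  {5,7,8}:3  {6,7,8}:6
  |U|=4: {1,4,6,7}:4  {1,4,6,8}:4  {2,3,5,8}:1  {3,5,6,8}:4  {3,5,7,8}:4  {4,5,6,8}:6  {4,6,7,8}:12  {5,6,7,8}:12
  |U|=5: {0,2,3,5,8}:1  {1,4,5,6,8}:10  {1,4,6,7,8}:20  {2,3,5,6,8}:5  {2,3,5,7,8}:5  {3,4,5,6,8}:10  {3,5,6,7,8}:20  {4,5,6,7,8}:30
  |U|=6: {0,2,3,5,6,8}:6  {0,2,3,5,7,8}:6  {1,3,4,5,6,8}:20  {1,4,5,6,7,8}:60  {2,3,4,5,6,8}:15  {2,3,5,6,7,8}:30  {3,4,5,6,7,8}:60
  |U|=7: {0,2,3,4,5,6,8}:21  {0,2,3,5,6,7,8}:42  {1,2,3,4,5,6,8}:35  {1,3,4,5,6,7,8}:140  {2,3,4,5,6,7,8}:105
  start at 0(i): 280
  start at 1(h): 168
  start at 7(k): 56
sum over floor = 504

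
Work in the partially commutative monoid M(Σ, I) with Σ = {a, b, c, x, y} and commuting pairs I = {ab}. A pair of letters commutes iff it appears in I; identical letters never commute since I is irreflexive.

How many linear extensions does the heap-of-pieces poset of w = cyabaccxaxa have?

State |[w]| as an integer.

drop 0:c onto floor
drop 1:y onto {0:c}
drop 2:a onto {1:y}
drop 3:b onto {1:y}
drop 4:a onto {2:a}
drop 5:c onto {3:b, 4:a}
drop 6:c onto {5:c}
drop 7:x onto {6:c}
drop 8:a onto {7:x}
drop 9:x onto {8:a}
drop 10:a onto {9:x}
ground layer = {0:c}
drop-orders for the pieces not yet dropped (sum over which currently-grounded one goes next):
  1 to go: {10} 1
  2 to go: {9,10} 1
  3 to go: {8,9,10} 1
  4 to go: {7,8,9,10} 1
  5 to go: {6,7,8,9,10} 1
  6 to go: {5,6,7,8,9,10} 1
  7 to go: {3,5,6,7,8,9,10} 1  {4,5,6,7,8,9,10} 1
  8 to go: {2,4,5,6,7,8,9,10} 1  {3,4,5,6,7,8,9,10} 2
  9 to go: {2,3,4,5,6,7,8,9,10} 3
  if 0:c drops first: 3 orders

3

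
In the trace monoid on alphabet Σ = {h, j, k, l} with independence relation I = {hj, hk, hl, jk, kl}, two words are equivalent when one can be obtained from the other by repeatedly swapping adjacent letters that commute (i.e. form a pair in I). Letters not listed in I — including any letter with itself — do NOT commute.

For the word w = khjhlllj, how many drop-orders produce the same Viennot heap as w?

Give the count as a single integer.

168

drop 0:k onto floor
drop 1:h onto floor
drop 2:j onto floor
drop 3:h onto {1:h}
drop 4:l onto {2:j}
drop 5:l onto {4:l}
drop 6:l onto {5:l}
drop 7:j onto {6:l}
ground layer = {0:k, 1:h, 2:j}
drop-orders for the pieces not yet dropped (sum over which currently-grounded one goes next):
  1 to go: {0} 1  {3} 1  {7} 1
  2 to go: {0,3} 2  {0,7} 2  {1,3} 1  {3,7} 2  {6,7} 1
  3 to go: {0,1,3} 3  {0,3,7} 6  {0,6,7} 3  {1,3,7} 3  {3,6,7} 3  {5,6,7} 1
  4 to go: {0,1,3,7} 12  {0,3,6,7} 12  {0,5,6,7} 4  {1,3,6,7} 6  {3,5,6,7} 4  {4,5,6,7} 1
  5 to go: {0,1,3,6,7} 30  {0,3,5,6,7} 20  {0,4,5,6,7} 5  {1,3,5,6,7} 10  {2,4,5,6,7} 1  {3,4,5,6,7} 5
  6 to go: {0,1,3,5,6,7} 60  {0,2,4,5,6,7} 6  {0,3,4,5,6,7} 30  {1,3,4,5,6,7} 15  {2,3,4,5,6,7} 6
  if 0:k drops first: 21 orders
  if 1:h drops first: 42 orders
  if 2:j drops first: 105 orders
heap linearizations: 168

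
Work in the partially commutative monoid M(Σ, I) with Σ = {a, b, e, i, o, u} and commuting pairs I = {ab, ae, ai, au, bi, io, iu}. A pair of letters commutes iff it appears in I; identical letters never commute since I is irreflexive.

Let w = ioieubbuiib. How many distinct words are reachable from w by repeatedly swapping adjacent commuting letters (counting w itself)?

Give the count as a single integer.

63

0(i) covers ∅
1(o) covers ∅
2(i) covers 0:i
3(e) covers 1:o, 2:i
4(u) covers 3:e
5(b) covers 4:u
6(b) covers 5:b
7(u) covers 6:b
8(i) covers 3:e
9(i) covers 8:i
10(b) covers 7:u
floor of heap: 0:i, 1:o
completions by unplaced set U, small U first (add the entries for U minus each lowest piece of U):
  |U|=1: {9}:1  {10}:1
  |U|=2: {7,10}:1  {8,9}:1  {9,10}:2
  |U|=3: {6,7,10}:1  {7,9,10}:3  {8,9,10}:3
  |U|=4: {5,6,7,10}:1  {6,7,9,10}:4  {7,8,9,10}:6
  |U|=5: {4,5,6,7,10}:1  {5,6,7,9,10}:5  {6,7,8,9,10}:10
  |U|=6: {4,5,6,7,9,10}:6  {5,6,7,8,9,10}:15
  |U|=7: {4,5,6,7,8,9,10}:21
  |U|=8: {3,4,5,6,7,8,9,10}:21
  |U|=9: {1,3,4,5,6,7,8,9,10}:21  {2,3,4,5,6,7,8,9,10}:21
  start at 0(i): 42
  start at 1(o): 21
sum over floor = 63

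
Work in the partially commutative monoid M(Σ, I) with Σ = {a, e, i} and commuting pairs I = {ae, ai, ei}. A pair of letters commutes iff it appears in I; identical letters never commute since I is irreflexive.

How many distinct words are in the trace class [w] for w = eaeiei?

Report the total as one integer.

60

0(e) covers ∅
1(a) covers ∅
2(e) covers 0:e
3(i) covers ∅
4(e) covers 2:e
5(i) covers 3:i
floor of heap: 0:e, 1:a, 3:i
completions by unplaced set U, small U first (add the entries for U minus each lowest piece of U):
  |U|=1: {1}:1  {4}:1  {5}:1
  |U|=2: {1,4}:2  {1,5}:2  {2,4}:1  {3,5}:1  {4,5}:2
  |U|=3: {0,2,4}:1  {1,2,4}:3  {1,3,5}:3  {1,4,5}:6  {2,4,5}:3  {3,4,5}:3
  |U|=4: {0,1,2,4}:4  {0,2,4,5}:4  {1,2,4,5}:12  {1,3,4,5}:12  {2,3,4,5}:6
  start at 0(e): 30
  start at 1(a): 10
  start at 3(i): 20
sum over floor = 60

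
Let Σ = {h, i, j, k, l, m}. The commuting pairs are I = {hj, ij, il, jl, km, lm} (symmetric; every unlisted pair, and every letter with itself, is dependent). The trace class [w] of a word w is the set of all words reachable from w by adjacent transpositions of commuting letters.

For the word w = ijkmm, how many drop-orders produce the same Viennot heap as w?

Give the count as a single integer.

6

piece 0:i — minimal
piece 1:j — minimal
piece 2:k rests on {0:i, 1:j}
piece 3:m rests on {0:i, 1:j}
piece 4:m rests on {3:m}
minimal pieces: {0:i, 1:j}
ways to finish when only these pieces remain (= sum over removing one remaining piece with nothing left below it):
  1 left: {2}→1  {4}→1
  2 left: {2,4}→2  {3,4}→1
  3 left: {2,3,4}→3
  placing 0:i first → 3 extensions
  placing 1:j first → 3 extensions
total linear extensions = 6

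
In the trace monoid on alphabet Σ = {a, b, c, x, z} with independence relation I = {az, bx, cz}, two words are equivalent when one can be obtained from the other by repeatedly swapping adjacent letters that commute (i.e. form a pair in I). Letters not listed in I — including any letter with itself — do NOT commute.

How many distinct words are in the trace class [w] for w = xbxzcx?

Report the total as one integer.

drop 0:x onto floor
drop 1:b onto floor
drop 2:x onto {0:x}
drop 3:z onto {1:b, 2:x}
drop 4:c onto {1:b, 2:x}
drop 5:x onto {3:z, 4:c}
ground layer = {0:x, 1:b}
drop-orders for the pieces not yet dropped (sum over which currently-grounded one goes next):
  1 to go: {5} 1
  2 to go: {3,5} 1  {4,5} 1
  3 to go: {3,4,5} 2
  4 to go: {1,3,4,5} 2  {2,3,4,5} 2
  if 0:x drops first: 4 orders
  if 1:b drops first: 2 orders
heap linearizations: 6

6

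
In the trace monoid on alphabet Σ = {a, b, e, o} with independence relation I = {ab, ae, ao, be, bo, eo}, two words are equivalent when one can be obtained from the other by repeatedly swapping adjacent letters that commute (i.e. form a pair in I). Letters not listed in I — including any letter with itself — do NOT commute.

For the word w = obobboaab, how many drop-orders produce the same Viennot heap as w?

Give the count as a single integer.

drop 0:o onto floor
drop 1:b onto floor
drop 2:o onto {0:o}
drop 3:b onto {1:b}
drop 4:b onto {3:b}
drop 5:o onto {2:o}
drop 6:a onto floor
drop 7:a onto {6:a}
drop 8:b onto {4:b}
ground layer = {0:o, 1:b, 6:a}
drop-orders for the pieces not yet dropped (sum over which currently-grounded one goes next):
  1 to go: {5} 1  {7} 1  {8} 1
  2 to go: {2,5} 1  {4,8} 1  {5,7} 2  {5,8} 2  {6,7} 1  {7,8} 2
  3 to go: {0,2,5} 1  {2,5,7} 3  {2,5,8} 3  {3,4,8} 1  {4,5,8} 3  {4,7,8} 3  {5,6,7} 3  {5,7,8} 6  {6,7,8} 3
  4 to go: {0,2,5,7} 4  {0,2,5,8} 4  {1,3,4,8} 1  {2,4,5,8} 6  {2,5,6,7} 6  {2,5,7,8} 12  {3,4,5,8} 4  {3,4,7,8} 4  {4,5,7,8} 12  {4,6,7,8} 6  {5,6,7,8} 12
  5 to go: {0,2,4,5,8} 10  {0,2,5,6,7} 10  {0,2,5,7,8} 20  {1,3,4,5,8} 5  {1,3,4,7,8} 5  {2,3,4,5,8} 10  {2,4,5,7,8} 30  {2,5,6,7,8} 30  {3,4,5,7,8} 20  {3,4,6,7,8} 10  {4,5,6,7,8} 30
  6 to go: {0,2,3,4,5,8} 20  {0,2,4,5,7,8} 60  {0,2,5,6,7,8} 60  {1,2,3,4,5,8} 15  {1,3,4,5,7,8} 30  {1,3,4,6,7,8} 15  {2,3,4,5,7,8} 60  {2,4,5,6,7,8} 90  {3,4,5,6,7,8} 60
  7 to go: {0,1,2,3,4,5,8} 35  {0,2,3,4,5,7,8} 140  {0,2,4,5,6,7,8} 210  {1,2,3,4,5,7,8} 105  {1,3,4,5,6,7,8} 105  {2,3,4,5,6,7,8} 210
  if 0:o drops first: 420 orders
  if 1:b drops first: 560 orders
  if 6:a drops first: 280 orders
heap linearizations: 1260

1260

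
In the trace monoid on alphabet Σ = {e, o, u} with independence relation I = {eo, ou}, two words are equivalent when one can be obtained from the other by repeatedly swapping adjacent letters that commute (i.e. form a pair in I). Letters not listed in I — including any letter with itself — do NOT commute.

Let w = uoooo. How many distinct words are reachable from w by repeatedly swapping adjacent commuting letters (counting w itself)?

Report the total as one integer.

5

0(u) covers ∅
1(o) covers ∅
2(o) covers 1:o
3(o) covers 2:o
4(o) covers 3:o
floor of heap: 0:u, 1:o
completions by unplaced set U, small U first (add the entries for U minus each lowest piece of U):
  |U|=1: {0}:1  {4}:1
  |U|=2: {0,4}:2  {3,4}:1
  |U|=3: {0,3,4}:3  {2,3,4}:1
  start at 0(u): 1
  start at 1(o): 4
sum over floor = 5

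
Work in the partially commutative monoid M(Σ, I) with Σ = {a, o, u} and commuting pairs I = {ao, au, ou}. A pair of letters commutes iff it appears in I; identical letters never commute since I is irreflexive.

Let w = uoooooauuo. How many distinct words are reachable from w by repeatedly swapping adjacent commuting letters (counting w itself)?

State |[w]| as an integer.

0(u) covers ∅
1(o) covers ∅
2(o) covers 1:o
3(o) covers 2:o
4(o) covers 3:o
5(o) covers 4:o
6(a) covers ∅
7(u) covers 0:u
8(u) covers 7:u
9(o) covers 5:o
floor of heap: 0:u, 1:o, 6:a
completions by unplaced set U, small U first (add the entries for U minus each lowest piece of U):
  |U|=1: {6}:1  {8}:1  {9}:1
  |U|=2: {5,9}:1  {6,8}:2  {6,9}:2  {7,8}:1  {8,9}:2
  |U|=3: {0,7,8}:1  {4,5,9}:1  {5,6,9}:3  {5,8,9}:3  {6,7,8}:3  {6,8,9}:6  {7,8,9}:3
  |U|=4: {0,6,7,8}:4  {0,7,8,9}:4  {3,4,5,9}:1  {4,5,6,9}:4  {4,5,8,9}:4  {5,6,8,9}:12  {5,7,8,9}:6  {6,7,8,9}:12
  |U|=5: {0,5,7,8,9}:10  {0,6,7,8,9}:20  {2,3,4,5,9}:1  {3,4,5,6,9}:5  {3,4,5,8,9}:5  {4,5,6,8,9}:20  {4,5,7,8,9}:10  {5,6,7,8,9}:30
  |U|=6: {0,4,5,7,8,9}:20  {0,5,6,7,8,9}:60  {1,2,3,4,5,9}:1  {2,3,4,5,6,9}:6  {2,3,4,5,8,9}:6  {3,4,5,6,8,9}:30  {3,4,5,7,8,9}:15  {4,5,6,7,8,9}:60
  |U|=7: {0,3,4,5,7,8,9}:35  {0,4,5,6,7,8,9}:140  {1,2,3,4,5,6,9}:7  {1,2,3,4,5,8,9}:7  {2,3,4,5,6,8,9}:42  {2,3,4,5,7,8,9}:21  {3,4,5,6,7,8,9}:105
  |U|=8: {0,2,3,4,5,7,8,9}:56  {0,3,4,5,6,7,8,9}:280  {1,2,3,4,5,6,8,9}:56  {1,2,3,4,5,7,8,9}:28  {2,3,4,5,6,7,8,9}:168
  start at 0(u): 252
  start at 1(o): 504
  start at 6(a): 84
sum over floor = 840

840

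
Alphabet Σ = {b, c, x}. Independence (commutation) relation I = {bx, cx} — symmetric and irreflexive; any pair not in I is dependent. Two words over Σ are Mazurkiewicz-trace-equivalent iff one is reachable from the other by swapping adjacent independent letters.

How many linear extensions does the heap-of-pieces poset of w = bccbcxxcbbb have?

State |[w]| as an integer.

piece 0:b — minimal
piece 1:c rests on {0:b}
piece 2:c rests on {1:c}
piece 3:b rests on {2:c}
piece 4:c rests on {3:b}
piece 5:x — minimal
piece 6:x rests on {5:x}
piece 7:c rests on {4:c}
piece 8:b rests on {7:c}
piece 9:b rests on {8:b}
piece 10:b rests on {9:b}
minimal pieces: {0:b, 5:x}
ways to finish when only these pieces remain (= sum over removing one remaining piece with nothing left below it):
  1 left: {6}→1  {10}→1
  2 left: {5,6}→1  {6,10}→2  {9,10}→1
  3 left: {5,6,10}→3  {6,9,10}→3  {8,9,10}→1
  4 left: {5,6,9,10}→6  {6,8,9,10}→4  {7,8,9,10}→1
  5 left: {4,7,8,9,10}→1  {5,6,8,9,10}→10  {6,7,8,9,10}→5
  6 left: {3,4,7,8,9,10}→1  {4,6,7,8,9,10}→6  {5,6,7,8,9,10}→15
  7 left: {2,3,4,7,8,9,10}→1  {3,4,6,7,8,9,10}→7  {4,5,6,7,8,9,10}→21
  8 left: {1,2,3,4,7,8,9,10}→1  {2,3,4,6,7,8,9,10}→8  {3,4,5,6,7,8,9,10}→28
  9 left: {0,1,2,3,4,7,8,9,10}→1  {1,2,3,4,6,7,8,9,10}→9  {2,3,4,5,6,7,8,9,10}→36
  placing 0:b first → 45 extensions
  placing 5:x first → 10 extensions
total linear extensions = 55

55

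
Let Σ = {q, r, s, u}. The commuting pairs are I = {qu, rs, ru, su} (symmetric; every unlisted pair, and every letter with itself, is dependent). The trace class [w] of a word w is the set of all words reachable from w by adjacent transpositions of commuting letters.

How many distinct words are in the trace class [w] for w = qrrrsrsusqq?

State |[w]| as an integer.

385

#0=q has no predecessor
#1=r depends on [0:q]
#2=r depends on [1:r]
#3=r depends on [2:r]
#4=s depends on [0:q]
#5=r depends on [3:r]
#6=s depends on [4:s]
#7=u has no predecessor
#8=s depends on [6:s]
#9=q depends on [5:r, 8:s]
#10=q depends on [9:q]
sources: [0:q, 7:u]
N(rest) = Σ N(rest − s) over sources s of rest; N(one piece) = 1:
  size 1 → [7]=1  [10]=1
  size 2 → [7,10]=2  [9,10]=1
  size 3 → [5,9,10]=1  [7,9,10]=3  [8,9,10]=1
  size 4 → [3,5,9,10]=1  [5,7,9,10]=4  [5,8,9,10]=2  [6,8,9,10]=1  [7,8,9,10]=4
  size 5 → [2,3,5,9,10]=1  [3,5,7,9,10]=5  [3,5,8,9,10]=3  [4,6,8,9,10]=1  [5,6,8,9,10]=3  [5,7,8,9,10]=10  [6,7,8,9,10]=5
  size 6 → [1,2,3,5,9,10]=1  [2,3,5,7,9,10]=6  [2,3,5,8,9,10]=4  [3,5,6,8,9,10]=6  [3,5,7,8,9,10]=18  [4,5,6,8,9,10]=4  [4,6,7,8,9,10]=6  [5,6,7,8,9,10]=18
  size 7 → [1,2,3,5,7,9,10]=7  [1,2,3,5,8,9,10]=5  [2,3,5,6,8,9,10]=10  [2,3,5,7,8,9,10]=28  [3,4,5,6,8,9,10]=10  [3,5,6,7,8,9,10]=42  [4,5,6,7,8,9,10]=28
  size 8 → [1,2,3,5,6,8,9,10]=15  [1,2,3,5,7,8,9,10]=40  [2,3,4,5,6,8,9,10]=20  [2,3,5,6,7,8,9,10]=80  [3,4,5,6,7,8,9,10]=80
  size 9 → [1,2,3,4,5,6,8,9,10]=35  [1,2,3,5,6,7,8,9,10]=135  [2,3,4,5,6,7,8,9,10]=180
  first=0(q) contributes 350
  first=7(u) contributes 35
|[w]| = 385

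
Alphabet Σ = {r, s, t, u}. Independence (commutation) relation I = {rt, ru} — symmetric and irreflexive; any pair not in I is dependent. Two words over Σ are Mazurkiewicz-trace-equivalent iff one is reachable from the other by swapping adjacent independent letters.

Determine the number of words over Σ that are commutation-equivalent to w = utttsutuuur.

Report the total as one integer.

6

0(u) covers ∅
1(t) covers 0:u
2(t) covers 1:t
3(t) covers 2:t
4(s) covers 3:t
5(u) covers 4:s
6(t) covers 5:u
7(u) covers 6:t
8(u) covers 7:u
9(u) covers 8:u
10(r) covers 4:s
floor of heap: 0:u
completions by unplaced set U, small U first (add the entries for U minus each lowest piece of U):
  |U|=1: {9}:1  {10}:1
  |U|=2: {8,9}:1  {9,10}:2
  |U|=3: {7,8,9}:1  {8,9,10}:3
  |U|=4: {6,7,8,9}:1  {7,8,9,10}:4
  |U|=5: {5,6,7,8,9}:1  {6,7,8,9,10}:5
  |U|=6: {5,6,7,8,9,10}:6
  |U|=7: {4,5,6,7,8,9,10}:6
  |U|=8: {3,4,5,6,7,8,9,10}:6
  |U|=9: {2,3,4,5,6,7,8,9,10}:6
  start at 0(u): 6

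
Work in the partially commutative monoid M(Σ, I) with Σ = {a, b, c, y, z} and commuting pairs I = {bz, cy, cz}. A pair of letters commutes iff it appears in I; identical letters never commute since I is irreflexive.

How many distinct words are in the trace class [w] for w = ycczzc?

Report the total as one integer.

20

#0=y has no predecessor
#1=c has no predecessor
#2=c depends on [1:c]
#3=z depends on [0:y]
#4=z depends on [3:z]
#5=c depends on [2:c]
sources: [0:y, 1:c]
N(rest) = Σ N(rest − s) over sources s of rest; N(one piece) = 1:
  size 1 → [4]=1  [5]=1
  size 2 → [2,5]=1  [3,4]=1  [4,5]=2
  size 3 → [0,3,4]=1  [1,2,5]=1  [2,4,5]=3  [3,4,5]=3
  size 4 → [0,3,4,5]=4  [1,2,4,5]=4  [2,3,4,5]=6
  first=0(y) contributes 10
  first=1(c) contributes 10
|[w]| = 20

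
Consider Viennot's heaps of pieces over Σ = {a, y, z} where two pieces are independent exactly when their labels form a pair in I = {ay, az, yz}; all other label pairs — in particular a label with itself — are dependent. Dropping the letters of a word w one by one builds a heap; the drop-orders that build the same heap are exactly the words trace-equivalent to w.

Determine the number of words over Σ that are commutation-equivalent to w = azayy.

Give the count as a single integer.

30

drop 0:a onto floor
drop 1:z onto floor
drop 2:a onto {0:a}
drop 3:y onto floor
drop 4:y onto {3:y}
ground layer = {0:a, 1:z, 3:y}
drop-orders for the pieces not yet dropped (sum over which currently-grounded one goes next):
  1 to go: {1} 1  {2} 1  {4} 1
  2 to go: {0,2} 1  {1,2} 2  {1,4} 2  {2,4} 2  {3,4} 1
  3 to go: {0,1,2} 3  {0,2,4} 3  {1,2,4} 6  {1,3,4} 3  {2,3,4} 3
  if 0:a drops first: 12 orders
  if 1:z drops first: 6 orders
  if 3:y drops first: 12 orders
heap linearizations: 30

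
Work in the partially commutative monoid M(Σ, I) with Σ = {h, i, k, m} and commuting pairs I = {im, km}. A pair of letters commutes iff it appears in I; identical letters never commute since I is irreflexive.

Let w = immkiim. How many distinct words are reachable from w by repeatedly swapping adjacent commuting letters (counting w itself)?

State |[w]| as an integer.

#0=i has no predecessor
#1=m has no predecessor
#2=m depends on [1:m]
#3=k depends on [0:i]
#4=i depends on [3:k]
#5=i depends on [4:i]
#6=m depends on [2:m]
sources: [0:i, 1:m]
N(rest) = Σ N(rest − s) over sources s of rest; N(one piece) = 1:
  size 1 → [5]=1  [6]=1
  size 2 → [2,6]=1  [4,5]=1  [5,6]=2
  size 3 → [1,2,6]=1  [2,5,6]=3  [3,4,5]=1  [4,5,6]=3
  size 4 → [0,3,4,5]=1  [1,2,5,6]=4  [2,4,5,6]=6  [3,4,5,6]=4
  size 5 → [0,3,4,5,6]=5  [1,2,4,5,6]=10  [2,3,4,5,6]=10
  first=0(i) contributes 20
  first=1(m) contributes 15
|[w]| = 35

35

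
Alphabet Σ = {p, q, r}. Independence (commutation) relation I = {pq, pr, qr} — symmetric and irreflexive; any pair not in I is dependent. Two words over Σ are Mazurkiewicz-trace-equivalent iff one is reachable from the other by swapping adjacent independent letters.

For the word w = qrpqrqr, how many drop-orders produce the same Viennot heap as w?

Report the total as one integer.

140

#0=q has no predecessor
#1=r has no predecessor
#2=p has no predecessor
#3=q depends on [0:q]
#4=r depends on [1:r]
#5=q depends on [3:q]
#6=r depends on [4:r]
sources: [0:q, 1:r, 2:p]
N(rest) = Σ N(rest − s) over sources s of rest; N(one piece) = 1:
  size 1 → [2]=1  [5]=1  [6]=1
  size 2 → [2,5]=2  [2,6]=2  [3,5]=1  [4,6]=1  [5,6]=2
  size 3 → [0,3,5]=1  [1,4,6]=1  [2,3,5]=3  [2,4,6]=3  [2,5,6]=6  [3,5,6]=3  [4,5,6]=3
  size 4 → [0,2,3,5]=4  [0,3,5,6]=4  [1,2,4,6]=4  [1,4,5,6]=4  [2,3,5,6]=12  [2,4,5,6]=12  [3,4,5,6]=6
  size 5 → [0,2,3,5,6]=20  [0,3,4,5,6]=10  [1,2,4,5,6]=20  [1,3,4,5,6]=10  [2,3,4,5,6]=30
  first=0(q) contributes 60
  first=1(r) contributes 60
  first=2(p) contributes 20
|[w]| = 140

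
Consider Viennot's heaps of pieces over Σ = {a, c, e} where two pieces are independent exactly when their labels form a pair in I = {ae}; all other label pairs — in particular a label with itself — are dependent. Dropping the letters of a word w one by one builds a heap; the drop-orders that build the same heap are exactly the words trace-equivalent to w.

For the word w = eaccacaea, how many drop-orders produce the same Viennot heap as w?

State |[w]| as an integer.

#0=e has no predecessor
#1=a has no predecessor
#2=c depends on [0:e, 1:a]
#3=c depends on [2:c]
#4=a depends on [3:c]
#5=c depends on [4:a]
#6=a depends on [5:c]
#7=e depends on [5:c]
#8=a depends on [6:a]
sources: [0:e, 1:a]
N(rest) = Σ N(rest − s) over sources s of rest; N(one piece) = 1:
  size 1 → [7]=1  [8]=1
  size 2 → [6,8]=1  [7,8]=2
  size 3 → [6,7,8]=3
  size 4 → [5,6,7,8]=3
  size 5 → [4,5,6,7,8]=3
  size 6 → [3,4,5,6,7,8]=3
  size 7 → [2,3,4,5,6,7,8]=3
  first=0(e) contributes 3
  first=1(a) contributes 3
|[w]| = 6

6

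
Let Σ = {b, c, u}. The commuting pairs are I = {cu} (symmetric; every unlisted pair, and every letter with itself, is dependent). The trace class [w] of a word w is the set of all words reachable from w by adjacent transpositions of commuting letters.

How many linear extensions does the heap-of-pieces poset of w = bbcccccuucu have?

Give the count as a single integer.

84

drop 0:b onto floor
drop 1:b onto {0:b}
drop 2:c onto {1:b}
drop 3:c onto {2:c}
drop 4:c onto {3:c}
drop 5:c onto {4:c}
drop 6:c onto {5:c}
drop 7:u onto {1:b}
drop 8:u onto {7:u}
drop 9:c onto {6:c}
drop 10:u onto {8:u}
ground layer = {0:b}
drop-orders for the pieces not yet dropped (sum over which currently-grounded one goes next):
  1 to go: {9} 1  {10} 1
  2 to go: {6,9} 1  {8,10} 1  {9,10} 2
  3 to go: {5,6,9} 1  {6,9,10} 3  {7,8,10} 1  {8,9,10} 3
  4 to go: {4,5,6,9} 1  {5,6,9,10} 4  {6,8,9,10} 6  {7,8,9,10} 4
  5 to go: {3,4,5,6,9} 1  {4,5,6,9,10} 5  {5,6,8,9,10} 10  {6,7,8,9,10} 10
  6 to go: {2,3,4,5,6,9} 1  {3,4,5,6,9,10} 6  {4,5,6,8,9,10} 15  {5,6,7,8,9,10} 20
  7 to go: {2,3,4,5,6,9,10} 7  {3,4,5,6,8,9,10} 21  {4,5,6,7,8,9,10} 35
  8 to go: {2,3,4,5,6,8,9,10} 28  {3,4,5,6,7,8,9,10} 56
  9 to go: {2,3,4,5,6,7,8,9,10} 84
  if 0:b drops first: 84 orders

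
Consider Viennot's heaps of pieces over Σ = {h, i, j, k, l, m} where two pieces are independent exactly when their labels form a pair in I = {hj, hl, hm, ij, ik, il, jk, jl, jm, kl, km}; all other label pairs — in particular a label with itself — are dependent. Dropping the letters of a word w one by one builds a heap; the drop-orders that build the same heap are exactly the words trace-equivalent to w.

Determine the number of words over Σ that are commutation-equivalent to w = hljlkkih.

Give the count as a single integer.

drop 0:h onto floor
drop 1:l onto floor
drop 2:j onto floor
drop 3:l onto {1:l}
drop 4:k onto {0:h}
drop 5:k onto {4:k}
drop 6:i onto {0:h}
drop 7:h onto {5:k, 6:i}
ground layer = {0:h, 1:l, 2:j}
drop-orders for the pieces not yet dropped (sum over which currently-grounded one goes next):
  1 to go: {2} 1  {3} 1  {7} 1
  2 to go: {1,3} 1  {2,3} 2  {2,7} 2  {3,7} 2  {5,7} 1  {6,7} 1
  3 to go: {1,2,3} 3  {1,3,7} 3  {2,3,7} 6  {2,5,7} 3  {2,6,7} 3  {3,5,7} 3  {3,6,7} 3  {4,5,7} 1  {5,6,7} 2
  4 to go: {1,2,3,7} 12  {1,3,5,7} 6  {1,3,6,7} 6  {2,3,5,7} 12  {2,3,6,7} 12  {2,4,5,7} 4  {2,5,6,7} 8  {3,4,5,7} 4  {3,5,6,7} 8  {4,5,6,7} 3
  5 to go: {0,4,5,6,7} 3  {1,2,3,5,7} 30  {1,2,3,6,7} 30  {1,3,4,5,7} 10  {1,3,5,6,7} 20  {2,3,4,5,7} 20  {2,3,5,6,7} 40  {2,4,5,6,7} 15  {3,4,5,6,7} 15
  6 to go: {0,2,4,5,6,7} 18  {0,3,4,5,6,7} 18  {1,2,3,4,5,7} 60  {1,2,3,5,6,7} 120  {1,3,4,5,6,7} 45  {2,3,4,5,6,7} 90
  if 0:h drops first: 315 orders
  if 1:l drops first: 126 orders
  if 2:j drops first: 63 orders
heap linearizations: 504

504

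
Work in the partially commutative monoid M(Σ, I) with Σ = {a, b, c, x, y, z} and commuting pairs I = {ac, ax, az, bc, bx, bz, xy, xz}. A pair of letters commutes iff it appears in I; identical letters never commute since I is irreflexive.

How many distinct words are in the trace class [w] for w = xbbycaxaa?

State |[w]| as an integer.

50

#0=x has no predecessor
#1=b has no predecessor
#2=b depends on [1:b]
#3=y depends on [2:b]
#4=c depends on [0:x, 3:y]
#5=a depends on [3:y]
#6=x depends on [4:c]
#7=a depends on [5:a]
#8=a depends on [7:a]
sources: [0:x, 1:b]
N(rest) = Σ N(rest − s) over sources s of rest; N(one piece) = 1:
  size 1 → [6]=1  [8]=1
  size 2 → [4,6]=1  [6,8]=2  [7,8]=1
  size 3 → [0,4,6]=1  [4,6,8]=3  [5,7,8]=1  [6,7,8]=3
  size 4 → [0,4,6,8]=4  [4,6,7,8]=6  [5,6,7,8]=4
  size 5 → [0,4,6,7,8]=10  [4,5,6,7,8]=10
  size 6 → [0,4,5,6,7,8]=20  [3,4,5,6,7,8]=10
  size 7 → [0,3,4,5,6,7,8]=30  [2,3,4,5,6,7,8]=10
  first=0(x) contributes 10
  first=1(b) contributes 40
|[w]| = 50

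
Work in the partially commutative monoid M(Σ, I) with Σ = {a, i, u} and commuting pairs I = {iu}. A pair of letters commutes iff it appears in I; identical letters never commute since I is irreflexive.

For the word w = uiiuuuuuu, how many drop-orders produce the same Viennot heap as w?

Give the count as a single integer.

36

piece 0:u — minimal
piece 1:i — minimal
piece 2:i rests on {1:i}
piece 3:u rests on {0:u}
piece 4:u rests on {3:u}
piece 5:u rests on {4:u}
piece 6:u rests on {5:u}
piece 7:u rests on {6:u}
piece 8:u rests on {7:u}
minimal pieces: {0:u, 1:i}
ways to finish when only these pieces remain (= sum over removing one remaining piece with nothing left below it):
  1 left: {2}→1  {8}→1
  2 left: {1,2}→1  {2,8}→2  {7,8}→1
  3 left: {1,2,8}→3  {2,7,8}→3  {6,7,8}→1
  4 left: {1,2,7,8}→6  {2,6,7,8}→4  {5,6,7,8}→1
  5 left: {1,2,6,7,8}→10  {2,5,6,7,8}→5  {4,5,6,7,8}→1
  6 left: {1,2,5,6,7,8}→15  {2,4,5,6,7,8}→6  {3,4,5,6,7,8}→1
  7 left: {0,3,4,5,6,7,8}→1  {1,2,4,5,6,7,8}→21  {2,3,4,5,6,7,8}→7
  placing 0:u first → 28 extensions
  placing 1:i first → 8 extensions
total linear extensions = 36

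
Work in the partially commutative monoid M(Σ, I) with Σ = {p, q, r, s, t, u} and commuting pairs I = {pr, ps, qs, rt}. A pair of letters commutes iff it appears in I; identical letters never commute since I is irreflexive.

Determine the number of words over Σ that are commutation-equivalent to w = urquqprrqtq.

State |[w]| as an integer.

#0=u has no predecessor
#1=r depends on [0:u]
#2=q depends on [1:r]
#3=u depends on [2:q]
#4=q depends on [3:u]
#5=p depends on [4:q]
#6=r depends on [4:q]
#7=r depends on [6:r]
#8=q depends on [5:p, 7:r]
#9=t depends on [8:q]
#10=q depends on [9:t]
sources: [0:u]
N(rest) = Σ N(rest − s) over sources s of rest; N(one piece) = 1:
  size 1 → [10]=1
  size 2 → [9,10]=1
  size 3 → [8,9,10]=1
  size 4 → [5,8,9,10]=1  [7,8,9,10]=1
  size 5 → [5,7,8,9,10]=2  [6,7,8,9,10]=1
  size 6 → [5,6,7,8,9,10]=3
  size 7 → [4,5,6,7,8,9,10]=3
  size 8 → [3,4,5,6,7,8,9,10]=3
  size 9 → [2,3,4,5,6,7,8,9,10]=3
  first=0(u) contributes 3

3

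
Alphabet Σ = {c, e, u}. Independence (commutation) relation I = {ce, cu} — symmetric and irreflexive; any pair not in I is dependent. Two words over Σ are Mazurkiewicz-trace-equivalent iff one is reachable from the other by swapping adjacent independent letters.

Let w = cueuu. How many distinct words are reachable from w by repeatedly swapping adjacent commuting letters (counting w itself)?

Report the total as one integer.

0(c) covers ∅
1(u) covers ∅
2(e) covers 1:u
3(u) covers 2:e
4(u) covers 3:u
floor of heap: 0:c, 1:u
completions by unplaced set U, small U first (add the entries for U minus each lowest piece of U):
  |U|=1: {0}:1  {4}:1
  |U|=2: {0,4}:2  {3,4}:1
  |U|=3: {0,3,4}:3  {2,3,4}:1
  start at 0(c): 1
  start at 1(u): 4
sum over floor = 5

5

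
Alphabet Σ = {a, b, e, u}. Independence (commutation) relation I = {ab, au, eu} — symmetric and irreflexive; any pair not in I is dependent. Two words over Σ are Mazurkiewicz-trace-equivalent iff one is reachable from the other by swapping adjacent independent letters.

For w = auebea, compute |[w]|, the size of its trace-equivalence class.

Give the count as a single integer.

3

piece 0:a — minimal
piece 1:u — minimal
piece 2:e rests on {0:a}
piece 3:b rests on {1:u, 2:e}
piece 4:e rests on {3:b}
piece 5:a rests on {4:e}
minimal pieces: {0:a, 1:u}
ways to finish when only these pieces remain (= sum over removing one remaining piece with nothing left below it):
  1 left: {5}→1
  2 left: {4,5}→1
  3 left: {3,4,5}→1
  4 left: {1,3,4,5}→1  {2,3,4,5}→1
  placing 0:a first → 2 extensions
  placing 1:u first → 1 extensions
total linear extensions = 3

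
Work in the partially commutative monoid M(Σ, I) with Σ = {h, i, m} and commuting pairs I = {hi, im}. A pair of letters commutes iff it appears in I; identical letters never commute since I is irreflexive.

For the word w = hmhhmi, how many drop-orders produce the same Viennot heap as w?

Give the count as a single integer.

0(h) covers ∅
1(m) covers 0:h
2(h) covers 1:m
3(h) covers 2:h
4(m) covers 3:h
5(i) covers ∅
floor of heap: 0:h, 5:i
completions by unplaced set U, small U first (add the entries for U minus each lowest piece of U):
  |U|=1: {4}:1  {5}:1
  |U|=2: {3,4}:1  {4,5}:2
  |U|=3: {2,3,4}:1  {3,4,5}:3
  |U|=4: {1,2,3,4}:1  {2,3,4,5}:4
  start at 0(h): 5
  start at 5(i): 1
sum over floor = 6

6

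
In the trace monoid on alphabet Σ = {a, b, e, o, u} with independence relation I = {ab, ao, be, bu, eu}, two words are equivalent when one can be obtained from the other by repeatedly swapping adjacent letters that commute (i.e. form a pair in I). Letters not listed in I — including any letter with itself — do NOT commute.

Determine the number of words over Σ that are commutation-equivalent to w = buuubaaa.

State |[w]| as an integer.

28

#0=b has no predecessor
#1=u has no predecessor
#2=u depends on [1:u]
#3=u depends on [2:u]
#4=b depends on [0:b]
#5=a depends on [3:u]
#6=a depends on [5:a]
#7=a depends on [6:a]
sources: [0:b, 1:u]
N(rest) = Σ N(rest − s) over sources s of rest; N(one piece) = 1:
  size 1 → [4]=1  [7]=1
  size 2 → [0,4]=1  [4,7]=2  [6,7]=1
  size 3 → [0,4,7]=3  [4,6,7]=3  [5,6,7]=1
  size 4 → [0,4,6,7]=6  [3,5,6,7]=1  [4,5,6,7]=4
  size 5 → [0,4,5,6,7]=10  [2,3,5,6,7]=1  [3,4,5,6,7]=5
  size 6 → [0,3,4,5,6,7]=15  [1,2,3,5,6,7]=1  [2,3,4,5,6,7]=6
  first=0(b) contributes 7
  first=1(u) contributes 21
|[w]| = 28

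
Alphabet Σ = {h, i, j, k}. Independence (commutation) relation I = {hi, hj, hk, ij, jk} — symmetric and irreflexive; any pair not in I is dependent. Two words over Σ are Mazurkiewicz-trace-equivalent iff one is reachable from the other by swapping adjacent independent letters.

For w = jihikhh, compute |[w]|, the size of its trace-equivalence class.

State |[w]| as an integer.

drop 0:j onto floor
drop 1:i onto floor
drop 2:h onto floor
drop 3:i onto {1:i}
drop 4:k onto {3:i}
drop 5:h onto {2:h}
drop 6:h onto {5:h}
ground layer = {0:j, 1:i, 2:h}
drop-orders for the pieces not yet dropped (sum over which currently-grounded one goes next):
  1 to go: {0} 1  {4} 1  {6} 1
  2 to go: {0,4} 2  {0,6} 2  {3,4} 1  {4,6} 2  {5,6} 1
  3 to go: {0,3,4} 3  {0,4,6} 6  {0,5,6} 3  {1,3,4} 1  {2,5,6} 1  {3,4,6} 3  {4,5,6} 3
  4 to go: {0,1,3,4} 4  {0,2,5,6} 4  {0,3,4,6} 12  {0,4,5,6} 12  {1,3,4,6} 4  {2,4,5,6} 4  {3,4,5,6} 6
  5 to go: {0,1,3,4,6} 20  {0,2,4,5,6} 20  {0,3,4,5,6} 30  {1,3,4,5,6} 10  {2,3,4,5,6} 10
  if 0:j drops first: 20 orders
  if 1:i drops first: 60 orders
  if 2:h drops first: 60 orders
heap linearizations: 140

140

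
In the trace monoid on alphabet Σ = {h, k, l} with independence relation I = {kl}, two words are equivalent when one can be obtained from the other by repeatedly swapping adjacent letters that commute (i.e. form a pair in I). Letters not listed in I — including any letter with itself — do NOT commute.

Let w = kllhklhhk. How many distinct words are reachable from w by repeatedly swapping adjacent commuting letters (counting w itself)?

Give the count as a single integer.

6

drop 0:k onto floor
drop 1:l onto floor
drop 2:l onto {1:l}
drop 3:h onto {0:k, 2:l}
drop 4:k onto {3:h}
drop 5:l onto {3:h}
drop 6:h onto {4:k, 5:l}
drop 7:h onto {6:h}
drop 8:k onto {7:h}
ground layer = {0:k, 1:l}
drop-orders for the pieces not yet dropped (sum over which currently-grounded one goes next):
  1 to go: {8} 1
  2 to go: {7,8} 1
  3 to go: {6,7,8} 1
  4 to go: {4,6,7,8} 1  {5,6,7,8} 1
  5 to go: {4,5,6,7,8} 2
  6 to go: {3,4,5,6,7,8} 2
  7 to go: {0,3,4,5,6,7,8} 2  {2,3,4,5,6,7,8} 2
  if 0:k drops first: 2 orders
  if 1:l drops first: 4 orders
heap linearizations: 6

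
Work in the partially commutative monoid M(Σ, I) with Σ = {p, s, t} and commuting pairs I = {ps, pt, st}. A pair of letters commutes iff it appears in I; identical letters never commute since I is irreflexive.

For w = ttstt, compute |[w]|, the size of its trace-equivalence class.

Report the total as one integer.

#0=t has no predecessor
#1=t depends on [0:t]
#2=s has no predecessor
#3=t depends on [1:t]
#4=t depends on [3:t]
sources: [0:t, 2:s]
N(rest) = Σ N(rest − s) over sources s of rest; N(one piece) = 1:
  size 1 → [2]=1  [4]=1
  size 2 → [2,4]=2  [3,4]=1
  size 3 → [1,3,4]=1  [2,3,4]=3
  first=0(t) contributes 4
  first=2(s) contributes 1
|[w]| = 5

5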